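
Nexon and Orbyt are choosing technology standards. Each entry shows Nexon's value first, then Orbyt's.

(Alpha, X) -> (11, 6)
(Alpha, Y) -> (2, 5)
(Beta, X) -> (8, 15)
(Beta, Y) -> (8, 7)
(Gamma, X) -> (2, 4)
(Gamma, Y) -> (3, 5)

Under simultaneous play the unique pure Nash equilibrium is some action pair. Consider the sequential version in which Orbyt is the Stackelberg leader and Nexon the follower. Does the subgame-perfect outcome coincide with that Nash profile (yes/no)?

Nexon best-responds to each possible Orbyt move:
- X → Nexon plays Alpha (best of 11, 8, 2); Orbyt gets 6.
- Y → Nexon plays Beta (best of 2, 8, 3); Orbyt gets 7.
Maximizing over 6, 7, Orbyt chooses Y. Subgame-perfect outcome: (Beta, Y) with payoffs (8, 7).
Now find the simultaneous Nash equilibrium.
Nexon's best replies: X→Alpha; Y→Beta.
Orbyt's best replies: Alpha→X; Beta→X; Gamma→Y.
The unique mutual best reply is (Alpha, X), giving (11, 6).
Sequential outcome (Beta, Y) differs from the Nash profile (Alpha, X).

no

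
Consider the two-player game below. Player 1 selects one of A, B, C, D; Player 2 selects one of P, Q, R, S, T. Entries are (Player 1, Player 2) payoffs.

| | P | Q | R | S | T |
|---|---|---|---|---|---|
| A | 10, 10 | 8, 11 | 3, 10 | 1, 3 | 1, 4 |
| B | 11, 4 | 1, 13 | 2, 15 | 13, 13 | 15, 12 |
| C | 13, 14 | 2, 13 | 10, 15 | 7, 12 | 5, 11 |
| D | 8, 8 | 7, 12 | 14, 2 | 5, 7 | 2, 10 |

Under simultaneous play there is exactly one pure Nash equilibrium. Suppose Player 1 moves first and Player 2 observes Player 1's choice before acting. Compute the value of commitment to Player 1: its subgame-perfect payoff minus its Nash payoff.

Backward induction with Player 1 moving first.
- A → Player 2 plays Q (best of 10, 11, 10, 3, 4); Player 1 gets 8.
- B → Player 2 plays R (best of 4, 13, 15, 13, 12); Player 1 gets 2.
- C → Player 2 plays R (best of 14, 13, 15, 12, 11); Player 1 gets 10.
- D → Player 2 plays Q (best of 8, 12, 2, 7, 10); Player 1 gets 7.
Maximizing over 8, 2, 10, 7, Player 1 chooses C. Subgame-perfect outcome: (C, R) with payoffs (10, 15).
Now find the simultaneous Nash equilibrium.
Player 1's best replies: P→C; Q→A; R→D; S→B; T→B.
Player 2's best replies: A→Q; B→R; C→R; D→Q.
Only (A, Q) has each player best-responding; Nash payoffs (8, 11).
Player 1's commitment gain: 10 − 8 = 2.

2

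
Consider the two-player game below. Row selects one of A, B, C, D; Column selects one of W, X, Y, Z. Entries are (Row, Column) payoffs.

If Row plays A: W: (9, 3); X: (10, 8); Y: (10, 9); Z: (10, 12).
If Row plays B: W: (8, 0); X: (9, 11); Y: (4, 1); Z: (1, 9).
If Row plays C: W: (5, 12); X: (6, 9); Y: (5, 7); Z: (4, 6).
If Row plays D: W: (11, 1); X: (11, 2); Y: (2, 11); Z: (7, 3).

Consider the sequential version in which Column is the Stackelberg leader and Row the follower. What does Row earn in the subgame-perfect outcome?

10

Row best-responds to each possible Column move:
- W → Row plays D (best of 9, 8, 5, 11); Column gets 1.
- X → Row plays D (best of 10, 9, 6, 11); Column gets 2.
- Y → Row plays A (best of 10, 4, 5, 2); Column gets 9.
- Z → Row plays A (best of 10, 1, 4, 7); Column gets 12.
Maximizing over 1, 2, 9, 12, Column chooses Z. Subgame-perfect outcome: (A, Z) with payoffs (10, 12).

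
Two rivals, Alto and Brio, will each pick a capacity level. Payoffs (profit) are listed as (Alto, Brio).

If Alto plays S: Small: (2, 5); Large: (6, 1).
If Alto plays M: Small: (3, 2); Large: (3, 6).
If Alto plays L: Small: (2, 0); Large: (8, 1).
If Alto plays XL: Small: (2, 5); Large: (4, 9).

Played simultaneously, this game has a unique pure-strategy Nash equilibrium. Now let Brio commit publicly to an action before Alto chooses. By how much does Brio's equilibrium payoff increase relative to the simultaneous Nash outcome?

1

Backward induction with Brio moving first.
- Small: BR = M, leader payoff 2.
- Large: BR = L, leader payoff 1.
Maximizing over 2, 1, Brio chooses Small. Subgame-perfect outcome: (M, Small) with payoffs (3, 2).
Under simultaneous play:
Alto's best replies: Small→M; Large→L.
Brio's best replies: S→Small; M→Large; L→Large; XL→Large.
Only (L, Large) has each player best-responding; Nash payoffs (8, 1).
Brio's commitment gain: 2 − 1 = 1.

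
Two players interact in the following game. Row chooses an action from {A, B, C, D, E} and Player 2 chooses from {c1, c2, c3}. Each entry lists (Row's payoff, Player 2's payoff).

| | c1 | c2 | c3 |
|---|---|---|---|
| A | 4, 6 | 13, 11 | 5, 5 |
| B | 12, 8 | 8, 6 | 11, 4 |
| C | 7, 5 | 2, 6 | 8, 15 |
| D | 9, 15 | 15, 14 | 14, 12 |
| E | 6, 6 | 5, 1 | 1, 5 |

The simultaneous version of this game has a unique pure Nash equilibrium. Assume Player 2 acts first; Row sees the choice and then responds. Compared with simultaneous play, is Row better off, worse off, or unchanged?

better off

Row best-responds to each possible Player 2 move:
- c1: BR = B, leader payoff 8.
- c2: BR = D, leader payoff 14.
- c3: BR = D, leader payoff 12.
Maximizing over 8, 14, 12, Player 2 chooses c2. Subgame-perfect outcome: (D, c2) with payoffs (15, 14).
Under simultaneous play:
Row's best replies: c1→B; c2→D; c3→D.
Player 2's best replies: A→c2; B→c1; C→c3; D→c1; E→c1.
The unique mutual best reply is (B, c1), giving (12, 8).
Row earns 15 sequentially versus 12 at the Nash outcome: better off.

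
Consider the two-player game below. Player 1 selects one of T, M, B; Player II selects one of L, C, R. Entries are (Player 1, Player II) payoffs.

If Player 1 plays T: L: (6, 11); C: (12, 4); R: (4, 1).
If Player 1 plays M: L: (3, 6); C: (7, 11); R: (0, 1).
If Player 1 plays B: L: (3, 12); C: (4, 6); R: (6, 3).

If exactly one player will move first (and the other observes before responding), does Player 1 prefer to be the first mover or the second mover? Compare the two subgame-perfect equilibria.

first

If Player 1 leads: Player II's best replies are T→L, M→C, B→L; Player 1's induced payoffs 6, 7, 3; outcome (M, C), payoffs (7, 11).
If Player II leads: Player 1's best replies are L→T, C→T, R→B; Player II's induced payoffs 11, 4, 3; outcome (T, L), payoffs (6, 11).
Player 1 gets 7 moving first and 6 moving second, so Player 1 prefers to move first.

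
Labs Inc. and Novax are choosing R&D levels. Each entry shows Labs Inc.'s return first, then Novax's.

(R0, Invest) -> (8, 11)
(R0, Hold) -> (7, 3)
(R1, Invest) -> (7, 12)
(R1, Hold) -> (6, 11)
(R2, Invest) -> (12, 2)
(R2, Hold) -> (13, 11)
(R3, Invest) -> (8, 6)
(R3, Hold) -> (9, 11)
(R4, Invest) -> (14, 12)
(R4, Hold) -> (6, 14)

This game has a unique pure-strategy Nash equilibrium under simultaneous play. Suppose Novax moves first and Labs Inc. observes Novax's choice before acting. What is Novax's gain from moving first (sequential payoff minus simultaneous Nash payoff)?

Backward induction with Novax moving first.
- Invest: BR = R4, leader payoff 12.
- Hold: BR = R2, leader payoff 11.
Maximizing over 12, 11, Novax chooses Invest. Subgame-perfect outcome: (R4, Invest) with payoffs (14, 12).
Now find the simultaneous Nash equilibrium.
Labs Inc.'s best replies: Invest→R4; Hold→R2.
Novax's best replies: R0→Invest; R1→Invest; R2→Hold; R3→Hold; R4→Hold.
Only (R2, Hold) has each player best-responding; Nash payoffs (13, 11).
Novax's commitment gain: 12 − 11 = 1.

1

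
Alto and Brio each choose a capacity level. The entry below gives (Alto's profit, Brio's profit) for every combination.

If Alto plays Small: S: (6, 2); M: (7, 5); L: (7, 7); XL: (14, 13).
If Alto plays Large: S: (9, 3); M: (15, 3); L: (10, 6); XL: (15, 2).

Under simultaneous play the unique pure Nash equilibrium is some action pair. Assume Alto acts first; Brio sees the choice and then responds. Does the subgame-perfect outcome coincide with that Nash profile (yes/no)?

no

Brio best-responds to each possible Alto move:
- Small → Brio plays XL (best of 2, 5, 7, 13); Alto gets 14.
- Large → Brio plays L (best of 3, 3, 6, 2); Alto gets 10.
Among 14, 10, the best is 14 at Small. Subgame-perfect outcome: (Small, XL) with payoffs (14, 13).
For the simultaneous game, intersect best replies.
Alto's best replies: S→Large; M→Large; L→Large; XL→Large.
Brio's best replies: Small→XL; Large→L.
Only (Large, L) has each player best-responding; Nash payoffs (10, 6).
Sequential outcome (Small, XL) differs from the Nash profile (Large, L).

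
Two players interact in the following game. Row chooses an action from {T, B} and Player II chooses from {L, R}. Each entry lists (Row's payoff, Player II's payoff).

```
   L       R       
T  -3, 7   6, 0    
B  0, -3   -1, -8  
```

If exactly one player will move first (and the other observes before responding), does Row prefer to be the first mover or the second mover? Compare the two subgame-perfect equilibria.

second

If Row leads: Player II's best replies are T→L, B→L; Row's induced payoffs -3, 0; outcome (B, L), payoffs (0, -3).
If Player II leads: Row's best replies are L→B, R→T; Player II's induced payoffs -3, 0; outcome (T, R), payoffs (6, 0).
Row gets 0 moving first and 6 moving second, so Row prefers to move second.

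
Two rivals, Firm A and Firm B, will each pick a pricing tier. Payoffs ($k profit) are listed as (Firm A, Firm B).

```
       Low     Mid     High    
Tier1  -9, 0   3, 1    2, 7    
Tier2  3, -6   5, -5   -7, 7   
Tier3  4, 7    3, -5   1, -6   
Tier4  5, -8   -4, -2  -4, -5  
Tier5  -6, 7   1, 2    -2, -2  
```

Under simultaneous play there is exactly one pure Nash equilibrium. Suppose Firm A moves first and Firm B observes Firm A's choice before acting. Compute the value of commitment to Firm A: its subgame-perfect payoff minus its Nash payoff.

2

Solve by backward induction (Firm A leads).
- Tier1 → Firm B plays High (best of 0, 1, 7); Firm A gets 2.
- Tier2 → Firm B plays High (best of -6, -5, 7); Firm A gets -7.
- Tier3 → Firm B plays Low (best of 7, -5, -6); Firm A gets 4.
- Tier4 → Firm B plays Mid (best of -8, -2, -5); Firm A gets -4.
- Tier5 → Firm B plays Low (best of 7, 2, -2); Firm A gets -6.
Among 2, -7, 4, -4, -6, the best is 4 at Tier3. Subgame-perfect outcome: (Tier3, Low) with payoffs (4, 7).
For the simultaneous game, intersect best replies.
Firm A's best replies: Low→Tier4; Mid→Tier2; High→Tier1.
Firm B's best replies: Tier1→High; Tier2→High; Tier3→Low; Tier4→Mid; Tier5→Low.
The unique mutual best reply is (Tier1, High), giving (2, 7).
Firm A's commitment gain: 4 − 2 = 2.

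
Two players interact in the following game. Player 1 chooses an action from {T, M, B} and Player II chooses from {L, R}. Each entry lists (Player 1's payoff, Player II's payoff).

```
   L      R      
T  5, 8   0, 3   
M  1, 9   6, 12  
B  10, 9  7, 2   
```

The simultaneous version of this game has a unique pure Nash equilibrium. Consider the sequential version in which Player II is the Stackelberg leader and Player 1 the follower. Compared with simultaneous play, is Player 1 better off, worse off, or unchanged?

Work backward from Player 1's decision.
- L: Player 1 compares 5, 1, 10 and picks B; Player II would get 9.
- R: Player 1 compares 0, 6, 7 and picks B; Player II would get 2.
Player II's induced payoffs are 9, 2, so Player II commits to L. Subgame-perfect outcome: (B, L) with payoffs (10, 9).
For the simultaneous game, intersect best replies.
Player 1's best replies: L→B; R→B.
Player II's best replies: T→L; M→R; B→L.
The unique mutual best reply is (B, L), giving (10, 9).
Player 1 earns 10 sequentially versus 10 at the Nash outcome: unchanged.

unchanged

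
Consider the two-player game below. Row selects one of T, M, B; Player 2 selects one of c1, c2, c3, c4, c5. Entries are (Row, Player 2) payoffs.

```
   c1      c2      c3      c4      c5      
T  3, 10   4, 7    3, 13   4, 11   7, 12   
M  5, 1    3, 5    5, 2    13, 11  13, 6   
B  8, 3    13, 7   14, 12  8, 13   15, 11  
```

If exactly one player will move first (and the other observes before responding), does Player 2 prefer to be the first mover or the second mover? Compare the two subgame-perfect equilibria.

first

If Row leads: Player 2's best replies are T→c3, M→c4, B→c4; Row's induced payoffs 3, 13, 8; outcome (M, c4), payoffs (13, 11).
If Player 2 leads: Row's best replies are c1→B, c2→B, c3→B, c4→M, c5→B; Player 2's induced payoffs 3, 7, 12, 11, 11; outcome (B, c3), payoffs (14, 12).
Player 2 gets 12 moving first and 11 moving second, so Player 2 prefers to move first.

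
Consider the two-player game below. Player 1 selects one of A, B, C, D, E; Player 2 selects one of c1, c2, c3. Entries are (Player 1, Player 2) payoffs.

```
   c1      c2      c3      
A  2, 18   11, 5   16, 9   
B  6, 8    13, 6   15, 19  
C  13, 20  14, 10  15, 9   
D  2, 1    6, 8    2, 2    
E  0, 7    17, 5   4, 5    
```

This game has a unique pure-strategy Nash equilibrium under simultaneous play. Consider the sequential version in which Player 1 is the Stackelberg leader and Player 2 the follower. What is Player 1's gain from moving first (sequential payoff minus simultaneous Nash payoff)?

2

Backward induction with Player 1 moving first.
- A: Player 2 compares 18, 5, 9 and picks c1; Player 1 would get 2.
- B: Player 2 compares 8, 6, 19 and picks c3; Player 1 would get 15.
- C: Player 2 compares 20, 10, 9 and picks c1; Player 1 would get 13.
- D: Player 2 compares 1, 8, 2 and picks c2; Player 1 would get 6.
- E: Player 2 compares 7, 5, 5 and picks c1; Player 1 would get 0.
Among 2, 15, 13, 6, 0, the best is 15 at B. Subgame-perfect outcome: (B, c3) with payoffs (15, 19).
Now find the simultaneous Nash equilibrium.
Player 1's best replies: c1→C; c2→E; c3→A.
Player 2's best replies: A→c1; B→c3; C→c1; D→c2; E→c1.
The unique mutual best reply is (C, c1), giving (13, 20).
Player 1's commitment gain: 15 − 13 = 2.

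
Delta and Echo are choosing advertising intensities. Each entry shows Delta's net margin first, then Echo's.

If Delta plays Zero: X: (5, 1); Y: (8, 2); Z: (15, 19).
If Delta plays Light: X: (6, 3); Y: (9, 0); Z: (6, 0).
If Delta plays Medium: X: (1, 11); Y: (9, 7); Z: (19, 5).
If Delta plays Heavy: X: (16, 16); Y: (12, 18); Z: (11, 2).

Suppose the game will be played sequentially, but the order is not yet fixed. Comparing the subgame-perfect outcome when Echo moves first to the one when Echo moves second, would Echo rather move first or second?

second

If Delta leads: Echo's best replies are Zero→Z, Light→X, Medium→X, Heavy→Y; Delta's induced payoffs 15, 6, 1, 12; outcome (Zero, Z), payoffs (15, 19).
If Echo leads: Delta's best replies are X→Heavy, Y→Heavy, Z→Medium; Echo's induced payoffs 16, 18, 5; outcome (Heavy, Y), payoffs (12, 18).
Echo gets 18 moving first and 19 moving second, so Echo prefers to move second.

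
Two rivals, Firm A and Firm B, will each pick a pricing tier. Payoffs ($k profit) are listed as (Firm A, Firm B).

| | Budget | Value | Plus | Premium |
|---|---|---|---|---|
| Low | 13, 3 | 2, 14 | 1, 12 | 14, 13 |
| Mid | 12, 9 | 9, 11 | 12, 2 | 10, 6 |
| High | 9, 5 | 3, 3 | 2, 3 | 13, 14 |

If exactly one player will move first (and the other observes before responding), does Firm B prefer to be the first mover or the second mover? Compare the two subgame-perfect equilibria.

second

If Firm A leads: Firm B's best replies are Low→Value, Mid→Value, High→Premium; Firm A's induced payoffs 2, 9, 13; outcome (High, Premium), payoffs (13, 14).
If Firm B leads: Firm A's best replies are Budget→Low, Value→Mid, Plus→Mid, Premium→Low; Firm B's induced payoffs 3, 11, 2, 13; outcome (Low, Premium), payoffs (14, 13).
Firm B gets 13 moving first and 14 moving second, so Firm B prefers to move second.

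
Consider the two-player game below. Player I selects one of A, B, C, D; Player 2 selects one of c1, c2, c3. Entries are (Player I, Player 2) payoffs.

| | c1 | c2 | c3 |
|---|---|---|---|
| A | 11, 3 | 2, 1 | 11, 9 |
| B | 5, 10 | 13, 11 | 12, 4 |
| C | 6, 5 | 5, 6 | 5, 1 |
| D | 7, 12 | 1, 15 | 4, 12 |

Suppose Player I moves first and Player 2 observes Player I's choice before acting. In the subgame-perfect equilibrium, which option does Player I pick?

Backward induction with Player I moving first.
- A: Player 2 compares 3, 1, 9 and picks c3; Player I would get 11.
- B: Player 2 compares 10, 11, 4 and picks c2; Player I would get 13.
- C: Player 2 compares 5, 6, 1 and picks c2; Player I would get 5.
- D: Player 2 compares 12, 15, 12 and picks c2; Player I would get 1.
Among 11, 13, 5, 1, the best is 13 at B. Subgame-perfect outcome: (B, c2) with payoffs (13, 11).

B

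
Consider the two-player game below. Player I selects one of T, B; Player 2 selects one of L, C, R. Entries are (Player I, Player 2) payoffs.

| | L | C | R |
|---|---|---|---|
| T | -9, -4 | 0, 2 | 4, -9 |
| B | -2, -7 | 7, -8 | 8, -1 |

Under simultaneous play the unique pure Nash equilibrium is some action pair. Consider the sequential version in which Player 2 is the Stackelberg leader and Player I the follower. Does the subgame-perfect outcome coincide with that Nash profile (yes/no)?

yes

Work backward from Player I's decision.
- L: Player I compares -9, -2 and picks B; Player 2 would get -7.
- C: Player I compares 0, 7 and picks B; Player 2 would get -8.
- R: Player I compares 4, 8 and picks B; Player 2 would get -1.
Player 2's induced payoffs are -7, -8, -1, so Player 2 commits to R. Subgame-perfect outcome: (B, R) with payoffs (8, -1).
Under simultaneous play:
Player I's best replies: L→B; C→B; R→B.
Player 2's best replies: T→C; B→R.
Only (B, R) has each player best-responding; Nash payoffs (8, -1).
Sequential outcome (B, R) coincides with the Nash profile (B, R).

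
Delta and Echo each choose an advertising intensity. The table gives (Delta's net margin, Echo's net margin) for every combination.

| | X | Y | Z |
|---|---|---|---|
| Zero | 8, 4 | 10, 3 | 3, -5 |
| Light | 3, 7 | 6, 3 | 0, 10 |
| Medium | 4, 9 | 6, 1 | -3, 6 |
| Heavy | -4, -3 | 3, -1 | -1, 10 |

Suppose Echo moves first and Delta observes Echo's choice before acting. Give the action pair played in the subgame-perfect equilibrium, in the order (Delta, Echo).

(Zero, X)

Delta best-responds to each possible Echo move:
- X: BR = Zero, leader payoff 4.
- Y: BR = Zero, leader payoff 3.
- Z: BR = Zero, leader payoff -5.
Echo's induced payoffs are 4, 3, -5, so Echo commits to X. Subgame-perfect outcome: (Zero, X) with payoffs (8, 4).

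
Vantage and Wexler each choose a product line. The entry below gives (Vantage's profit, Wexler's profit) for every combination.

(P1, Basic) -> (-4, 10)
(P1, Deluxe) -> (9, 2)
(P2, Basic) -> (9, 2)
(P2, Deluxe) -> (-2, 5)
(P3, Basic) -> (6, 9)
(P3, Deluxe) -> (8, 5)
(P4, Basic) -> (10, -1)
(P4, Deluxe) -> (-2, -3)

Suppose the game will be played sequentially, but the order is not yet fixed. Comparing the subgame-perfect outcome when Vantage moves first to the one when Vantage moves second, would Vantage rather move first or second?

If Vantage leads: Wexler's best replies are P1→Basic, P2→Deluxe, P3→Basic, P4→Basic; Vantage's induced payoffs -4, -2, 6, 10; outcome (P4, Basic), payoffs (10, -1).
If Wexler leads: Vantage's best replies are Basic→P4, Deluxe→P1; Wexler's induced payoffs -1, 2; outcome (P1, Deluxe), payoffs (9, 2).
Vantage gets 10 moving first and 9 moving second, so Vantage prefers to move first.

first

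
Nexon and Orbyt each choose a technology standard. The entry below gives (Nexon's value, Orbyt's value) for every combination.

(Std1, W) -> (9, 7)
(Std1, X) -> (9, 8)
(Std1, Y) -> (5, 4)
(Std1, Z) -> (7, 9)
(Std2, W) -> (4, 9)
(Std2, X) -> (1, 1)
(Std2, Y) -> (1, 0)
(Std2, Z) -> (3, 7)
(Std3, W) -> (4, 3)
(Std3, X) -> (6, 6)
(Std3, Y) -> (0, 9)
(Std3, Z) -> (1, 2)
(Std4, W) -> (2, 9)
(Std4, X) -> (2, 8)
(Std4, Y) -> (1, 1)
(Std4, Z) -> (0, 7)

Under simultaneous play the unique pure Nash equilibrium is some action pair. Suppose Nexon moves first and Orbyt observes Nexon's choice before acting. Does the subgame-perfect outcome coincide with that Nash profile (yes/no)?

yes

Solve by backward induction (Nexon leads).
- Std1: Orbyt compares 7, 8, 4, 9 and picks Z; Nexon would get 7.
- Std2: Orbyt compares 9, 1, 0, 7 and picks W; Nexon would get 4.
- Std3: Orbyt compares 3, 6, 9, 2 and picks Y; Nexon would get 0.
- Std4: Orbyt compares 9, 8, 1, 7 and picks W; Nexon would get 2.
Among 7, 4, 0, 2, the best is 7 at Std1. Subgame-perfect outcome: (Std1, Z) with payoffs (7, 9).
Now find the simultaneous Nash equilibrium.
Nexon's best replies: W→Std1; X→Std1; Y→Std1; Z→Std1.
Orbyt's best replies: Std1→Z; Std2→W; Std3→Y; Std4→W.
The unique mutual best reply is (Std1, Z), giving (7, 9).
Sequential outcome (Std1, Z) coincides with the Nash profile (Std1, Z).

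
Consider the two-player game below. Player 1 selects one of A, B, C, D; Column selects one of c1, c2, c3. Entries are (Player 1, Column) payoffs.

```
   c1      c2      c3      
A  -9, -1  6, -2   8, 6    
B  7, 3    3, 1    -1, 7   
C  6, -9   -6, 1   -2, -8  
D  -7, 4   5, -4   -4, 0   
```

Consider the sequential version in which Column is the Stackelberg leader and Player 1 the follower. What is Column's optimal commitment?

c3

Backward induction with Column moving first.
- c1: Player 1 compares -9, 7, 6, -7 and picks B; Column would get 3.
- c2: Player 1 compares 6, 3, -6, 5 and picks A; Column would get -2.
- c3: Player 1 compares 8, -1, -2, -4 and picks A; Column would get 6.
Maximizing over 3, -2, 6, Column chooses c3. Subgame-perfect outcome: (A, c3) with payoffs (8, 6).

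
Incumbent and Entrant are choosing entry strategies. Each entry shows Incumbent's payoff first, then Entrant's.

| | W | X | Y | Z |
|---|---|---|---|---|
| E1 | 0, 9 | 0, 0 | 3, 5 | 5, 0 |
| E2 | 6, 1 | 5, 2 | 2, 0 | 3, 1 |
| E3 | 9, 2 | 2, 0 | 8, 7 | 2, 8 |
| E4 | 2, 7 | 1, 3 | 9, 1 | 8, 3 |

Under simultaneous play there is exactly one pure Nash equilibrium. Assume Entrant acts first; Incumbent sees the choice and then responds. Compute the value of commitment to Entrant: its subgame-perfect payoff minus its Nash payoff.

1

Backward induction with Entrant moving first.
- W: Incumbent compares 0, 6, 9, 2 and picks E3; Entrant would get 2.
- X: Incumbent compares 0, 5, 2, 1 and picks E2; Entrant would get 2.
- Y: Incumbent compares 3, 2, 8, 9 and picks E4; Entrant would get 1.
- Z: Incumbent compares 5, 3, 2, 8 and picks E4; Entrant would get 3.
Entrant's induced payoffs are 2, 2, 1, 3, so Entrant commits to Z. Subgame-perfect outcome: (E4, Z) with payoffs (8, 3).
Now find the simultaneous Nash equilibrium.
Incumbent's best replies: W→E3; X→E2; Y→E4; Z→E4.
Entrant's best replies: E1→W; E2→X; E3→Z; E4→W.
The unique mutual best reply is (E2, X), giving (5, 2).
Entrant's commitment gain: 3 − 2 = 1.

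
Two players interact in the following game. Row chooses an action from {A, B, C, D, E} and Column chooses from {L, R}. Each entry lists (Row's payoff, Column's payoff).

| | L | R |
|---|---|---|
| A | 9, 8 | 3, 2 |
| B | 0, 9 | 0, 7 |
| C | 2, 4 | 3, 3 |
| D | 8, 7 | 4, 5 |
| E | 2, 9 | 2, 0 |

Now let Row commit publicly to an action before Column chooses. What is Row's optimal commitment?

A

Work backward from Column's decision.
- A → Column plays L (best of 8, 2); Row gets 9.
- B → Column plays L (best of 9, 7); Row gets 0.
- C → Column plays L (best of 4, 3); Row gets 2.
- D → Column plays L (best of 7, 5); Row gets 8.
- E → Column plays L (best of 9, 0); Row gets 2.
Among 9, 0, 2, 8, 2, the best is 9 at A. Subgame-perfect outcome: (A, L) with payoffs (9, 8).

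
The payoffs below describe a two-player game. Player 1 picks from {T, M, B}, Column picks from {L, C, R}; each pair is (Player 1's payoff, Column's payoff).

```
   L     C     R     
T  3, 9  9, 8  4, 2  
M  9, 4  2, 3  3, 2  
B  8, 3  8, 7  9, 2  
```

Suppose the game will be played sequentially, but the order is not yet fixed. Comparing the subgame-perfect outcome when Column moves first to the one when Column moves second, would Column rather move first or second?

first

If Player 1 leads: Column's best replies are T→L, M→L, B→C; Player 1's induced payoffs 3, 9, 8; outcome (M, L), payoffs (9, 4).
If Column leads: Player 1's best replies are L→M, C→T, R→B; Column's induced payoffs 4, 8, 2; outcome (T, C), payoffs (9, 8).
Column gets 8 moving first and 4 moving second, so Column prefers to move first.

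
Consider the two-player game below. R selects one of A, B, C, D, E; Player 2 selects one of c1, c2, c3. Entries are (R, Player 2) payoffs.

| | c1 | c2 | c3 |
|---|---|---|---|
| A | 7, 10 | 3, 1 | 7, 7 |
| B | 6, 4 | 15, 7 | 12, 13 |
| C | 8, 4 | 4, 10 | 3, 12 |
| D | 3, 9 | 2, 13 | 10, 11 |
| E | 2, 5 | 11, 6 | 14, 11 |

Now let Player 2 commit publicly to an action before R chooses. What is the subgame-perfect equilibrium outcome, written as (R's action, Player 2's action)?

Backward induction with Player 2 moving first.
- c1 → R plays C (best of 7, 6, 8, 3, 2); Player 2 gets 4.
- c2 → R plays B (best of 3, 15, 4, 2, 11); Player 2 gets 7.
- c3 → R plays E (best of 7, 12, 3, 10, 14); Player 2 gets 11.
Maximizing over 4, 7, 11, Player 2 chooses c3. Subgame-perfect outcome: (E, c3) with payoffs (14, 11).

(E, c3)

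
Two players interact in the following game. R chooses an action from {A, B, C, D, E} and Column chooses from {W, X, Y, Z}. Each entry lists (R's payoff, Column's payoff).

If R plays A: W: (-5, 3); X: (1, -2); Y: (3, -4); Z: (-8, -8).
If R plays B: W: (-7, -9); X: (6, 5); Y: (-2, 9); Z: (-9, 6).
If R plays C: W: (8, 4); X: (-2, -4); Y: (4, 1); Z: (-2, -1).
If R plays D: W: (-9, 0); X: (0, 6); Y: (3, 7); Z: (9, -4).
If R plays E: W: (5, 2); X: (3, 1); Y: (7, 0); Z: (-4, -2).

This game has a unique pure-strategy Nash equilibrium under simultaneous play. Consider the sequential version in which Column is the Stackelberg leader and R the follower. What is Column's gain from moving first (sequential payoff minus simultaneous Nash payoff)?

R best-responds to each possible Column move:
- W: R compares -5, -7, 8, -9, 5 and picks C; Column would get 4.
- X: R compares 1, 6, -2, 0, 3 and picks B; Column would get 5.
- Y: R compares 3, -2, 4, 3, 7 and picks E; Column would get 0.
- Z: R compares -8, -9, -2, 9, -4 and picks D; Column would get -4.
Column's induced payoffs are 4, 5, 0, -4, so Column commits to X. Subgame-perfect outcome: (B, X) with payoffs (6, 5).
For the simultaneous game, intersect best replies.
R's best replies: W→C; X→B; Y→E; Z→D.
Column's best replies: A→W; B→Y; C→W; D→Y; E→W.
The unique mutual best reply is (C, W), giving (8, 4).
Column's commitment gain: 5 − 4 = 1.

1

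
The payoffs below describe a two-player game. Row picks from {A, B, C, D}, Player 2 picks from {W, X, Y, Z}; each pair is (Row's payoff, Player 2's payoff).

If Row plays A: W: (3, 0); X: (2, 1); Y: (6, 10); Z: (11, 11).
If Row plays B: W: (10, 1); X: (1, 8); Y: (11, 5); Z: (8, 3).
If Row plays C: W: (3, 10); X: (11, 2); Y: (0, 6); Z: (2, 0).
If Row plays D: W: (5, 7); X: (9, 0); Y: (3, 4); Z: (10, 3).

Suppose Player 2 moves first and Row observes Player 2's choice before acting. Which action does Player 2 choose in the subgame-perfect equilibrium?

Solve by backward induction (Player 2 leads).
- W → Row plays B (best of 3, 10, 3, 5); Player 2 gets 1.
- X → Row plays C (best of 2, 1, 11, 9); Player 2 gets 2.
- Y → Row plays B (best of 6, 11, 0, 3); Player 2 gets 5.
- Z → Row plays A (best of 11, 8, 2, 10); Player 2 gets 11.
Among 1, 2, 5, 11, the best is 11 at Z. Subgame-perfect outcome: (A, Z) with payoffs (11, 11).

Z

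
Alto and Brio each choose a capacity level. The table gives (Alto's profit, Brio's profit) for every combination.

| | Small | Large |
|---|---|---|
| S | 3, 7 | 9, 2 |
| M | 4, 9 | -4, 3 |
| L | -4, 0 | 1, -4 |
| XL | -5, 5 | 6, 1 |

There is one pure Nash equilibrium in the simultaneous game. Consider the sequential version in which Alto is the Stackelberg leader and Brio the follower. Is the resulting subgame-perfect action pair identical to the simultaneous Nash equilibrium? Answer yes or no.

yes

Brio best-responds to each possible Alto move:
- S: Brio compares 7, 2 and picks Small; Alto would get 3.
- M: Brio compares 9, 3 and picks Small; Alto would get 4.
- L: Brio compares 0, -4 and picks Small; Alto would get -4.
- XL: Brio compares 5, 1 and picks Small; Alto would get -5.
Maximizing over 3, 4, -4, -5, Alto chooses M. Subgame-perfect outcome: (M, Small) with payoffs (4, 9).
For the simultaneous game, intersect best replies.
Alto's best replies: Small→M; Large→S.
Brio's best replies: S→Small; M→Small; L→Small; XL→Small.
Only (M, Small) has each player best-responding; Nash payoffs (4, 9).
Sequential outcome (M, Small) coincides with the Nash profile (M, Small).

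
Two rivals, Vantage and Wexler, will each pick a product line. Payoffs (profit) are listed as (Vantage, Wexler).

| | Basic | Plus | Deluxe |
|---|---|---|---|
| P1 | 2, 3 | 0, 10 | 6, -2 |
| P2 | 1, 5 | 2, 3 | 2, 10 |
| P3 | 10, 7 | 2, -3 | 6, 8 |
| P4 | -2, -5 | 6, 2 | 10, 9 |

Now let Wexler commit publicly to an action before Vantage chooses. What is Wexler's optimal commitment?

Deluxe

Work backward from Vantage's decision.
- Basic → Vantage plays P3 (best of 2, 1, 10, -2); Wexler gets 7.
- Plus → Vantage plays P4 (best of 0, 2, 2, 6); Wexler gets 2.
- Deluxe → Vantage plays P4 (best of 6, 2, 6, 10); Wexler gets 9.
Wexler's induced payoffs are 7, 2, 9, so Wexler commits to Deluxe. Subgame-perfect outcome: (P4, Deluxe) with payoffs (10, 9).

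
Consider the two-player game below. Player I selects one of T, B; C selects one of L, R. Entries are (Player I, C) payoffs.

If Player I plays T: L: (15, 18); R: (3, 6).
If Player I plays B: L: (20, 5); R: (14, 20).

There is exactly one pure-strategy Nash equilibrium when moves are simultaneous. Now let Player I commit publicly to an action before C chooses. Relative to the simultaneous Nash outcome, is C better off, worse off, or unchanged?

Backward induction with Player I moving first.
- T: C compares 18, 6 and picks L; Player I would get 15.
- B: C compares 5, 20 and picks R; Player I would get 14.
Maximizing over 15, 14, Player I chooses T. Subgame-perfect outcome: (T, L) with payoffs (15, 18).
For the simultaneous game, intersect best replies.
Player I's best replies: L→B; R→B.
C's best replies: T→L; B→R.
Only (B, R) has each player best-responding; Nash payoffs (14, 20).
C earns 18 sequentially versus 20 at the Nash outcome: worse off.

worse off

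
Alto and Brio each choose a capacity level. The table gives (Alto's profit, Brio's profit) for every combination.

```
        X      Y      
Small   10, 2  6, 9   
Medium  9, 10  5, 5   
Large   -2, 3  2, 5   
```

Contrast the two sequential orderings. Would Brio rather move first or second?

If Alto leads: Brio's best replies are Small→Y, Medium→X, Large→Y; Alto's induced payoffs 6, 9, 2; outcome (Medium, X), payoffs (9, 10).
If Brio leads: Alto's best replies are X→Small, Y→Small; Brio's induced payoffs 2, 9; outcome (Small, Y), payoffs (6, 9).
Brio gets 9 moving first and 10 moving second, so Brio prefers to move second.

second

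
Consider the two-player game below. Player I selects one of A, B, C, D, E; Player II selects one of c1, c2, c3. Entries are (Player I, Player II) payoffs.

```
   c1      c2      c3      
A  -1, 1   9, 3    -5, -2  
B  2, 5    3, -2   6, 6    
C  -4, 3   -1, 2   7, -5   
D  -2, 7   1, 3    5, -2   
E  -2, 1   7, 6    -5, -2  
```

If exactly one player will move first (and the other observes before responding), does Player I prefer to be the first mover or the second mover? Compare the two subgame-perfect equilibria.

If Player I leads: Player II's best replies are A→c2, B→c3, C→c1, D→c1, E→c2; Player I's induced payoffs 9, 6, -4, -2, 7; outcome (A, c2), payoffs (9, 3).
If Player II leads: Player I's best replies are c1→B, c2→A, c3→C; Player II's induced payoffs 5, 3, -5; outcome (B, c1), payoffs (2, 5).
Player I gets 9 moving first and 2 moving second, so Player I prefers to move first.

first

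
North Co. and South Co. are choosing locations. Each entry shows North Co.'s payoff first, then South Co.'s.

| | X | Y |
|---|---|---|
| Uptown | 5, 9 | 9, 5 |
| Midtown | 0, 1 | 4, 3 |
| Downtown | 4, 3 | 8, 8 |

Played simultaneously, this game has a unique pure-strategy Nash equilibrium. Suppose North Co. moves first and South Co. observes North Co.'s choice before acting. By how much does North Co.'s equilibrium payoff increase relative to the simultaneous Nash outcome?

3

Solve by backward induction (North Co. leads).
- Uptown: South Co. compares 9, 5 and picks X; North Co. would get 5.
- Midtown: South Co. compares 1, 3 and picks Y; North Co. would get 4.
- Downtown: South Co. compares 3, 8 and picks Y; North Co. would get 8.
Among 5, 4, 8, the best is 8 at Downtown. Subgame-perfect outcome: (Downtown, Y) with payoffs (8, 8).
Under simultaneous play:
North Co.'s best replies: X→Uptown; Y→Uptown.
South Co.'s best replies: Uptown→X; Midtown→Y; Downtown→Y.
The unique mutual best reply is (Uptown, X), giving (5, 9).
North Co.'s commitment gain: 8 − 5 = 3.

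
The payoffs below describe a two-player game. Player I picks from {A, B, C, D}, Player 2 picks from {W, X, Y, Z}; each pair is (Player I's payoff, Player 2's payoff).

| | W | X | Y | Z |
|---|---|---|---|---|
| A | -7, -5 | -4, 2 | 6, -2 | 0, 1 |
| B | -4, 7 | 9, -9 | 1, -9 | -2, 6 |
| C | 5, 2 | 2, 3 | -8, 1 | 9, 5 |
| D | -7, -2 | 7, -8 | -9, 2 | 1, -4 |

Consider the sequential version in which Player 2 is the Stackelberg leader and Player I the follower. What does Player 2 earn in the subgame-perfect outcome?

5

Work backward from Player I's decision.
- W: BR = C, leader payoff 2.
- X: BR = B, leader payoff -9.
- Y: BR = A, leader payoff -2.
- Z: BR = C, leader payoff 5.
Among 2, -9, -2, 5, the best is 5 at Z. Subgame-perfect outcome: (C, Z) with payoffs (9, 5).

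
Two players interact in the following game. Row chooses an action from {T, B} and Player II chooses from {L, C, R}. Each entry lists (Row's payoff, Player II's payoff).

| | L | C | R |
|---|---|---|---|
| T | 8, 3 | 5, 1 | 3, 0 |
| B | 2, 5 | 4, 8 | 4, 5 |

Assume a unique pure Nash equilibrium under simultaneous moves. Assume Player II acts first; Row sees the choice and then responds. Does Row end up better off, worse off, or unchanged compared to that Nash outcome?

Work backward from Row's decision.
- L: BR = T, leader payoff 3.
- C: BR = T, leader payoff 1.
- R: BR = B, leader payoff 5.
Among 3, 1, 5, the best is 5 at R. Subgame-perfect outcome: (B, R) with payoffs (4, 5).
Under simultaneous play:
Row's best replies: L→T; C→T; R→B.
Player II's best replies: T→L; B→C.
The unique mutual best reply is (T, L), giving (8, 3).
Row earns 4 sequentially versus 8 at the Nash outcome: worse off.

worse off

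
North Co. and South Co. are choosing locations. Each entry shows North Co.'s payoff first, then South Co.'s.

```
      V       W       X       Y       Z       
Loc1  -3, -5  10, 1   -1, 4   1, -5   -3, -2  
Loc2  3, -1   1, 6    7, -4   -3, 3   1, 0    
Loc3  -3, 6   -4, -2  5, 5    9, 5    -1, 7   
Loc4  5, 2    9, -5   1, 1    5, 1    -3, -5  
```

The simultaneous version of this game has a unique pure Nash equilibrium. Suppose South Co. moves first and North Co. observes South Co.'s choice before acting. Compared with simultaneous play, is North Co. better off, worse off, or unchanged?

Backward induction with South Co. moving first.
- V → North Co. plays Loc4 (best of -3, 3, -3, 5); South Co. gets 2.
- W → North Co. plays Loc1 (best of 10, 1, -4, 9); South Co. gets 1.
- X → North Co. plays Loc2 (best of -1, 7, 5, 1); South Co. gets -4.
- Y → North Co. plays Loc3 (best of 1, -3, 9, 5); South Co. gets 5.
- Z → North Co. plays Loc2 (best of -3, 1, -1, -3); South Co. gets 0.
Among 2, 1, -4, 5, 0, the best is 5 at Y. Subgame-perfect outcome: (Loc3, Y) with payoffs (9, 5).
Now find the simultaneous Nash equilibrium.
North Co.'s best replies: V→Loc4; W→Loc1; X→Loc2; Y→Loc3; Z→Loc2.
South Co.'s best replies: Loc1→X; Loc2→W; Loc3→Z; Loc4→V.
Only (Loc4, V) has each player best-responding; Nash payoffs (5, 2).
North Co. earns 9 sequentially versus 5 at the Nash outcome: better off.

better off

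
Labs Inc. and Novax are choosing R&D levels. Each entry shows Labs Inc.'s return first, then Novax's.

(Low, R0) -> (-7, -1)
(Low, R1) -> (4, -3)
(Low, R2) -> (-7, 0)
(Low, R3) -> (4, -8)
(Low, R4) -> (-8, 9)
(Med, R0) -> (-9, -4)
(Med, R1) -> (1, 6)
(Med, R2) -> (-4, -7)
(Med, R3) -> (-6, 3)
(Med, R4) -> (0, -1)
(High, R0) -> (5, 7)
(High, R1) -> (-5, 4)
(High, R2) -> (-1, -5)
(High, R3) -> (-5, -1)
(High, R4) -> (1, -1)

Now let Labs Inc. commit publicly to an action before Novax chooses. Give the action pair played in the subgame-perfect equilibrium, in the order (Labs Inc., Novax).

Novax best-responds to each possible Labs Inc. move:
- Low: BR = R4, leader payoff -8.
- Med: BR = R1, leader payoff 1.
- High: BR = R0, leader payoff 5.
Among -8, 1, 5, the best is 5 at High. Subgame-perfect outcome: (High, R0) with payoffs (5, 7).

(High, R0)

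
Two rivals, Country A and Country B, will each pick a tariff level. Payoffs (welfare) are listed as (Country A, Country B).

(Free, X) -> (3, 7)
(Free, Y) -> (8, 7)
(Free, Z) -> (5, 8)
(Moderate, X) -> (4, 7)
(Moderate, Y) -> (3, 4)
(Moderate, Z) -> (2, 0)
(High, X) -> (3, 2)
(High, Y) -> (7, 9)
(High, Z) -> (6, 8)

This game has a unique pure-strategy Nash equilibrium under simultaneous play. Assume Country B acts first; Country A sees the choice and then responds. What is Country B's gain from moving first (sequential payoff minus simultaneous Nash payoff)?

Work backward from Country A's decision.
- X: Country A compares 3, 4, 3 and picks Moderate; Country B would get 7.
- Y: Country A compares 8, 3, 7 and picks Free; Country B would get 7.
- Z: Country A compares 5, 2, 6 and picks High; Country B would get 8.
Among 7, 7, 8, the best is 8 at Z. Subgame-perfect outcome: (High, Z) with payoffs (6, 8).
Under simultaneous play:
Country A's best replies: X→Moderate; Y→Free; Z→High.
Country B's best replies: Free→Z; Moderate→X; High→Y.
The unique mutual best reply is (Moderate, X), giving (4, 7).
Country B's commitment gain: 8 − 7 = 1.

1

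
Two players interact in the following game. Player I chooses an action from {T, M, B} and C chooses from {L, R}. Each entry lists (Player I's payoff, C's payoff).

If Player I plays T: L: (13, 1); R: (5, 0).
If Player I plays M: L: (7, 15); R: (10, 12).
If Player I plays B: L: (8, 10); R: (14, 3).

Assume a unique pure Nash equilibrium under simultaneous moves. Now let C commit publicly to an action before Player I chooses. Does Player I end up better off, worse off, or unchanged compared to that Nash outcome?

Solve by backward induction (C leads).
- L → Player I plays T (best of 13, 7, 8); C gets 1.
- R → Player I plays B (best of 5, 10, 14); C gets 3.
Maximizing over 1, 3, C chooses R. Subgame-perfect outcome: (B, R) with payoffs (14, 3).
For the simultaneous game, intersect best replies.
Player I's best replies: L→T; R→B.
C's best replies: T→L; M→L; B→L.
The unique mutual best reply is (T, L), giving (13, 1).
Player I earns 14 sequentially versus 13 at the Nash outcome: better off.

better off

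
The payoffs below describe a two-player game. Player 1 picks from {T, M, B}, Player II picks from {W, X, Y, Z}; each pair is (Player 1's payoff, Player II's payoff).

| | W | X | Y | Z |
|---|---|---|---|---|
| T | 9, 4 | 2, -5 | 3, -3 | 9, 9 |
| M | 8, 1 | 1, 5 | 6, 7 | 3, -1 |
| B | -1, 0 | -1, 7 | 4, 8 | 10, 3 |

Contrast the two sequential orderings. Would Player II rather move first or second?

second

If Player 1 leads: Player II's best replies are T→Z, M→Y, B→Y; Player 1's induced payoffs 9, 6, 4; outcome (T, Z), payoffs (9, 9).
If Player II leads: Player 1's best replies are W→T, X→T, Y→M, Z→B; Player II's induced payoffs 4, -5, 7, 3; outcome (M, Y), payoffs (6, 7).
Player II gets 7 moving first and 9 moving second, so Player II prefers to move second.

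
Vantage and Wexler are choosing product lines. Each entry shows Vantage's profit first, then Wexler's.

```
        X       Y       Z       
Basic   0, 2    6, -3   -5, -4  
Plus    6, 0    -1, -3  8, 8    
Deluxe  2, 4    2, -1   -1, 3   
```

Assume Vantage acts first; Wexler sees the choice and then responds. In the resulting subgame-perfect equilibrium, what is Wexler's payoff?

8

Solve by backward induction (Vantage leads).
- Basic: Wexler compares 2, -3, -4 and picks X; Vantage would get 0.
- Plus: Wexler compares 0, -3, 8 and picks Z; Vantage would get 8.
- Deluxe: Wexler compares 4, -1, 3 and picks X; Vantage would get 2.
Maximizing over 0, 8, 2, Vantage chooses Plus. Subgame-perfect outcome: (Plus, Z) with payoffs (8, 8).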